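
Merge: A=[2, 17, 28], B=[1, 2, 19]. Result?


Compare heads, take smaller each step.
Merged: [1, 2, 2, 17, 19, 28]


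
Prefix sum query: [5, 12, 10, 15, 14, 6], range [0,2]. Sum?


Prefix sums: [0, 5, 17, 27, 42, 56, 62]
Sum[0..2] = prefix[3] - prefix[0] = 27 - 0 = 27


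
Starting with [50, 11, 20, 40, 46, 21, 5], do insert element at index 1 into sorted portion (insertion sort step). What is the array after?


After one pass: [11, 50, 20, 40, 46, 21, 5]


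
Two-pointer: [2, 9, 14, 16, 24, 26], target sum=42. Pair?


Two pointers: lo=0, hi=5
Found pair: (16, 26) summing to 42


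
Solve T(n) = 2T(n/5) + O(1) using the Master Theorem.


a=2, b=5, c=0. log_5(2)=0.431 > c=0. Case 1: O(n^log_b(a)) = O(n^0.431)
Complexity: O(n^0.431)


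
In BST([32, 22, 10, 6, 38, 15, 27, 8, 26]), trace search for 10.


BST root = 32
Search for 10: compare at each node
Path: [32, 22, 10]


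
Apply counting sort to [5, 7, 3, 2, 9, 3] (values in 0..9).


Count array: [0, 0, 1, 2, 0, 1, 0, 1, 0, 1]
Reconstruct: [2, 3, 3, 5, 7, 9]


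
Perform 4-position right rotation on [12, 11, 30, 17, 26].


Right rotate by 4: [11, 30, 17, 26, 12]


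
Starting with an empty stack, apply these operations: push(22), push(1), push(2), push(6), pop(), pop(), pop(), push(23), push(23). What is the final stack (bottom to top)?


push(22) -> [22]
push(1) -> [22, 1]
push(2) -> [22, 1, 2]
push(6) -> [22, 1, 2, 6]
pop() returns 6 -> [22, 1, 2]
pop() returns 2 -> [22, 1]
pop() returns 1 -> [22]
push(23) -> [22, 23]
push(23) -> [22, 23, 23]
Final stack (bottom to top): [22, 23, 23]


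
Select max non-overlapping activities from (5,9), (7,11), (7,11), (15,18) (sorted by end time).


Greedy: pick earliest-ending, then skip overlaps.
Selected (2 activities): [(5, 9), (15, 18)]


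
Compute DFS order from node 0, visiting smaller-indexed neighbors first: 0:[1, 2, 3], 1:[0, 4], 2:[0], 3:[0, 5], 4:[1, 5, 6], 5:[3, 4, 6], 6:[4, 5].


DFS stack-based: start with [0]
Visit order: [0, 1, 4, 5, 3, 6, 2]


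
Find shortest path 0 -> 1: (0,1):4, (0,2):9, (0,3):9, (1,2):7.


Dijkstra from 0:
Distances: {0: 0, 1: 4, 2: 9, 3: 9}
Shortest distance to 1 = 4, path = [0, 1]


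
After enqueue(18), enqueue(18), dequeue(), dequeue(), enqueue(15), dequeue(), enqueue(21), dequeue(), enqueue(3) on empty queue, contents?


enqueue(18) -> [18]
enqueue(18) -> [18, 18]
dequeue() returns 18 -> [18]
dequeue() returns 18 -> []
enqueue(15) -> [15]
dequeue() returns 15 -> []
enqueue(21) -> [21]
dequeue() returns 21 -> []
enqueue(3) -> [3]
Final queue (front to back): [3]


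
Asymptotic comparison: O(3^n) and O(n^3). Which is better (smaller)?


cubic grows slower than exponential (base 3)
O(n^3) is asymptotically smaller; O(3^n) grows faster


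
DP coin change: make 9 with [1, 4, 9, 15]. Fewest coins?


dp[0]=0; dp[i]=1+min(dp[i-c] for c in coins)
...dp[4]=1, dp[5]=2, dp[6]=3, dp[7]=4, dp[8]=2, dp[9]=1
Minimum coins for 9 = 1


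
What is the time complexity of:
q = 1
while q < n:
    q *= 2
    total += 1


Per nesting level: O(log n) = O(log n)
Complexity: O(log n)


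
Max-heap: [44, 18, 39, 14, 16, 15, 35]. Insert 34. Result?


Append 34: [44, 18, 39, 14, 16, 15, 35, 34]
Bubble up: swap idx 7(34) with idx 3(14); swap idx 3(34) with idx 1(18)
Result: [44, 34, 39, 18, 16, 15, 35, 14]


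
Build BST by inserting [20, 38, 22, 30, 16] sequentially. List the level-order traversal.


Root = 20; build tree by BST insertion.
Level-Order traversal: [20, 16, 38, 22, 30]


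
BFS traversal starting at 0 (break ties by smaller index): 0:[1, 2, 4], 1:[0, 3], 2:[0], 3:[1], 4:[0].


BFS queue: start with [0]
Visit order: [0, 1, 2, 4, 3]


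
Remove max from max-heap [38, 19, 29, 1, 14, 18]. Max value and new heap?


Max = 38
Replace root with last, heapify down
Resulting heap: [29, 19, 18, 1, 14]


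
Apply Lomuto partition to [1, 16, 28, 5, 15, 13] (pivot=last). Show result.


Elements <= 13 go left of pivot.
Result: [1, 5, 13, 16, 15, 28], pivot at index 2


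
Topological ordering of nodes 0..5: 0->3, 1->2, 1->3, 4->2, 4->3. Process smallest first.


Kahn's algorithm, process smallest node first
Order: [0, 1, 4, 2, 3, 5]


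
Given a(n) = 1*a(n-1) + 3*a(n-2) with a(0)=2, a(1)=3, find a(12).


Build bottom-up:
...a(10)=6525, a(11)=15003, a(12)=1*15003+3*6525=34578


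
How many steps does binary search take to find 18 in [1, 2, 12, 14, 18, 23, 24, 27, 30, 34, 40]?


Search for 18:
[0,10] mid=5 arr[5]=23
[0,4] mid=2 arr[2]=12
[3,4] mid=3 arr[3]=14
[4,4] mid=4 arr[4]=18
Total: 4 comparisons


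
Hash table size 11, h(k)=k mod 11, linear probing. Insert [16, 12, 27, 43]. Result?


Insertions: 16->slot 5; 12->slot 1; 27->slot 6; 43->slot 10
Table: [None, 12, None, None, None, 16, 27, None, None, None, 43]


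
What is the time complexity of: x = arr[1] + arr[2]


Analysis: constant-time operation, no loop
Complexity: O(1)


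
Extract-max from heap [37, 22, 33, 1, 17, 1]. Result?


Max = 37
Replace root with last, heapify down
Resulting heap: [33, 22, 1, 1, 17]


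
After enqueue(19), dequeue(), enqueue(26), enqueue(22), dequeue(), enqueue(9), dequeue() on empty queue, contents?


enqueue(19) -> [19]
dequeue() returns 19 -> []
enqueue(26) -> [26]
enqueue(22) -> [26, 22]
dequeue() returns 26 -> [22]
enqueue(9) -> [22, 9]
dequeue() returns 22 -> [9]
Final queue (front to back): [9]


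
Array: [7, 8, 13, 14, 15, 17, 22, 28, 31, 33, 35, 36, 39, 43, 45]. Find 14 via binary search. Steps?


Search for 14:
[0,14] mid=7 arr[7]=28
[0,6] mid=3 arr[3]=14
Total: 2 comparisons


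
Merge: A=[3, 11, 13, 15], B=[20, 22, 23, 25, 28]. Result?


Compare heads, take smaller each step.
Merged: [3, 11, 13, 15, 20, 22, 23, 25, 28]


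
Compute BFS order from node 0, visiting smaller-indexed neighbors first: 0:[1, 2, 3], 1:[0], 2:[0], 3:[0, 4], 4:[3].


BFS queue: start with [0]
Visit order: [0, 1, 2, 3, 4]


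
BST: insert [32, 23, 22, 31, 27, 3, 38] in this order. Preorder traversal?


Root = 32; build tree by BST insertion.
Preorder traversal: [32, 23, 22, 3, 31, 27, 38]


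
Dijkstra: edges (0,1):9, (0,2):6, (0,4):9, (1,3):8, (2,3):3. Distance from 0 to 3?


Dijkstra from 0:
Distances: {0: 0, 1: 9, 2: 6, 3: 9, 4: 9}
Shortest distance to 3 = 9, path = [0, 2, 3]


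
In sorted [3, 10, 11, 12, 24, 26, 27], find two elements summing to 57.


Two pointers: lo=0, hi=6
No pair sums to 57


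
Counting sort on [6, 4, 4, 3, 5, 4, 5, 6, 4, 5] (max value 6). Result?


Count array: [0, 0, 0, 1, 4, 3, 2]
Reconstruct: [3, 4, 4, 4, 4, 5, 5, 5, 6, 6]


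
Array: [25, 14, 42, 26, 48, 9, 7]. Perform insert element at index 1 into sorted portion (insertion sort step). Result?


After one pass: [14, 25, 42, 26, 48, 9, 7]


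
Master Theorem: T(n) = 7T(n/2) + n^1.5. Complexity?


a=7, b=2, c=1.5. log_2(7)=2.807 > c=1.5. Case 1: O(n^log_b(a)) = O(n^2.807)
Complexity: O(n^2.807)


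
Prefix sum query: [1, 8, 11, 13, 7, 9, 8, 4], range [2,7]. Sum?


Prefix sums: [0, 1, 9, 20, 33, 40, 49, 57, 61]
Sum[2..7] = prefix[8] - prefix[2] = 61 - 9 = 52


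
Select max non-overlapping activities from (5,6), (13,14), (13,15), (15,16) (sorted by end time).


Greedy: pick earliest-ending, then skip overlaps.
Selected (3 activities): [(5, 6), (13, 14), (15, 16)]


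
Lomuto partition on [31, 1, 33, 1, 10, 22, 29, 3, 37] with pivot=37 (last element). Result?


Elements <= 37 go left of pivot.
Result: [31, 1, 33, 1, 10, 22, 29, 3, 37], pivot at index 8


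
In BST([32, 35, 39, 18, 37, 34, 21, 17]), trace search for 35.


BST root = 32
Search for 35: compare at each node
Path: [32, 35]


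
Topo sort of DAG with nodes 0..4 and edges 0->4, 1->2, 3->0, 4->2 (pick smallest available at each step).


Kahn's algorithm, process smallest node first
Order: [1, 3, 0, 4, 2]


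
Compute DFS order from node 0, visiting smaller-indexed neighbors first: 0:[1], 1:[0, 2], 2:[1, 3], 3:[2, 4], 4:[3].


DFS stack-based: start with [0]
Visit order: [0, 1, 2, 3, 4]


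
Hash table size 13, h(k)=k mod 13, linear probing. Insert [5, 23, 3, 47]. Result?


Insertions: 5->slot 5; 23->slot 10; 3->slot 3; 47->slot 8
Table: [None, None, None, 3, None, 5, None, None, 47, None, 23, None, None]


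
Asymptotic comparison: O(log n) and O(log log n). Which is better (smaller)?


double-logarithmic grows slower than logarithmic
O(log log n) is asymptotically smaller; O(log n) grows faster


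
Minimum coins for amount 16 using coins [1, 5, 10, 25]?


dp[0]=0; dp[i]=1+min(dp[i-c] for c in coins)
...dp[11]=2, dp[12]=3, dp[13]=4, dp[14]=5, dp[15]=2, dp[16]=3
Minimum coins for 16 = 3


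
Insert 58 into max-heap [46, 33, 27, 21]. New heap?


Append 58: [46, 33, 27, 21, 58]
Bubble up: swap idx 4(58) with idx 1(33); swap idx 1(58) with idx 0(46)
Result: [58, 46, 27, 21, 33]


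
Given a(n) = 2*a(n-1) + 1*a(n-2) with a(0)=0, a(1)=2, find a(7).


Build bottom-up:
...a(5)=58, a(6)=140, a(7)=2*140+1*58=338


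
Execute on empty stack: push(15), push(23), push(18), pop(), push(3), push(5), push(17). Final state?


push(15) -> [15]
push(23) -> [15, 23]
push(18) -> [15, 23, 18]
pop() returns 18 -> [15, 23]
push(3) -> [15, 23, 3]
push(5) -> [15, 23, 3, 5]
push(17) -> [15, 23, 3, 5, 17]
Final stack (bottom to top): [15, 23, 3, 5, 17]


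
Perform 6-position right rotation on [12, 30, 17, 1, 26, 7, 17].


Right rotate by 6: [30, 17, 1, 26, 7, 17, 12]


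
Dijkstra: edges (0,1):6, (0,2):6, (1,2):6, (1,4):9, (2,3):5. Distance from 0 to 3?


Dijkstra from 0:
Distances: {0: 0, 1: 6, 2: 6, 3: 11, 4: 15}
Shortest distance to 3 = 11, path = [0, 2, 3]


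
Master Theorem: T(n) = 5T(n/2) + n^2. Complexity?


a=5, b=2, c=2. log_2(5)=2.322 > c=2. Case 1: O(n^log_b(a)) = O(n^2.322)
Complexity: O(n^2.322)


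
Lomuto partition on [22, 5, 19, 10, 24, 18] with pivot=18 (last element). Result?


Elements <= 18 go left of pivot.
Result: [5, 10, 18, 22, 24, 19], pivot at index 2


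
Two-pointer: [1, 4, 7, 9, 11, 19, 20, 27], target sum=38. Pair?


Two pointers: lo=0, hi=7
Found pair: (11, 27) summing to 38


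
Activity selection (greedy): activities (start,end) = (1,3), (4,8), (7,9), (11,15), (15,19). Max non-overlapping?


Greedy: pick earliest-ending, then skip overlaps.
Selected (4 activities): [(1, 3), (4, 8), (11, 15), (15, 19)]


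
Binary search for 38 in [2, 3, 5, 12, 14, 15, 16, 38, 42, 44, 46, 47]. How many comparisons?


Search for 38:
[0,11] mid=5 arr[5]=15
[6,11] mid=8 arr[8]=42
[6,7] mid=6 arr[6]=16
[7,7] mid=7 arr[7]=38
Total: 4 comparisons


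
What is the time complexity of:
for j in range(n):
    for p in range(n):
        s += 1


Per nesting level: O(n) * O(n) = O(n^2)
Complexity: O(n^2)


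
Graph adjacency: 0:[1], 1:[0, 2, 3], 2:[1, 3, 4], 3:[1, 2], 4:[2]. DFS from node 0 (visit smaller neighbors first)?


DFS stack-based: start with [0]
Visit order: [0, 1, 2, 3, 4]


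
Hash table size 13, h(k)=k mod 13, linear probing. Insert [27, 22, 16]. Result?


Insertions: 27->slot 1; 22->slot 9; 16->slot 3
Table: [None, 27, None, 16, None, None, None, None, None, 22, None, None, None]


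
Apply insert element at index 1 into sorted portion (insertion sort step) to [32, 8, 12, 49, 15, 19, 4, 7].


After one pass: [8, 32, 12, 49, 15, 19, 4, 7]


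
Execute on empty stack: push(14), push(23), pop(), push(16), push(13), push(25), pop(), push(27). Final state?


push(14) -> [14]
push(23) -> [14, 23]
pop() returns 23 -> [14]
push(16) -> [14, 16]
push(13) -> [14, 16, 13]
push(25) -> [14, 16, 13, 25]
pop() returns 25 -> [14, 16, 13]
push(27) -> [14, 16, 13, 27]
Final stack (bottom to top): [14, 16, 13, 27]


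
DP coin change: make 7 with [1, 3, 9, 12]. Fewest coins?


dp[0]=0; dp[i]=1+min(dp[i-c] for c in coins)
...dp[2]=2, dp[3]=1, dp[4]=2, dp[5]=3, dp[6]=2, dp[7]=3
Minimum coins for 7 = 3


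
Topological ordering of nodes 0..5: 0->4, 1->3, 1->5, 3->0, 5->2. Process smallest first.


Kahn's algorithm, process smallest node first
Order: [1, 3, 0, 4, 5, 2]


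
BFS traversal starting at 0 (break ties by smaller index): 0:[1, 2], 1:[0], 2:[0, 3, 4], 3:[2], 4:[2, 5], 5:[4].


BFS queue: start with [0]
Visit order: [0, 1, 2, 3, 4, 5]


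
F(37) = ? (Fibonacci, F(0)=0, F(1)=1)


F(n)=F(n-1)+F(n-2)
...F(35)=9227465, F(36)=14930352, F(37)=24157817


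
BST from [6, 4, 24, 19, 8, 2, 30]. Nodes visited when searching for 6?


BST root = 6
Search for 6: compare at each node
Path: [6]


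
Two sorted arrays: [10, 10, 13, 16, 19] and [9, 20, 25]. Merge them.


Compare heads, take smaller each step.
Merged: [9, 10, 10, 13, 16, 19, 20, 25]


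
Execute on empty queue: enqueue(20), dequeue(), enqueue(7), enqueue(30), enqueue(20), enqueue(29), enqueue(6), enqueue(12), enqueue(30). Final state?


enqueue(20) -> [20]
dequeue() returns 20 -> []
enqueue(7) -> [7]
enqueue(30) -> [7, 30]
enqueue(20) -> [7, 30, 20]
enqueue(29) -> [7, 30, 20, 29]
enqueue(6) -> [7, 30, 20, 29, 6]
enqueue(12) -> [7, 30, 20, 29, 6, 12]
enqueue(30) -> [7, 30, 20, 29, 6, 12, 30]
Final queue (front to back): [7, 30, 20, 29, 6, 12, 30]


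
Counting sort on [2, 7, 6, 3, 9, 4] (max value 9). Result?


Count array: [0, 0, 1, 1, 1, 0, 1, 1, 0, 1]
Reconstruct: [2, 3, 4, 6, 7, 9]


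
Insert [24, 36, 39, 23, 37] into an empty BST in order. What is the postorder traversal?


Root = 24; build tree by BST insertion.
Postorder traversal: [23, 37, 39, 36, 24]


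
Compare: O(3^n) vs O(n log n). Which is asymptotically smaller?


linearithmic grows slower than exponential (base 3)
O(n log n) is asymptotically smaller; O(3^n) grows faster


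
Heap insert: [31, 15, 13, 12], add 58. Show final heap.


Append 58: [31, 15, 13, 12, 58]
Bubble up: swap idx 4(58) with idx 1(15); swap idx 1(58) with idx 0(31)
Result: [58, 31, 13, 12, 15]


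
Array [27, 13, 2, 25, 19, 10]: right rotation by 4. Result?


Right rotate by 4: [2, 25, 19, 10, 27, 13]


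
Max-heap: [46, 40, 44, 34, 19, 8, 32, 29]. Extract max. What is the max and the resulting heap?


Max = 46
Replace root with last, heapify down
Resulting heap: [44, 40, 32, 34, 19, 8, 29]


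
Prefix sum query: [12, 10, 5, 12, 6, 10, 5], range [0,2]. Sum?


Prefix sums: [0, 12, 22, 27, 39, 45, 55, 60]
Sum[0..2] = prefix[3] - prefix[0] = 27 - 0 = 27


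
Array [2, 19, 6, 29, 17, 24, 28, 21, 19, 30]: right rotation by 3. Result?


Right rotate by 3: [21, 19, 30, 2, 19, 6, 29, 17, 24, 28]


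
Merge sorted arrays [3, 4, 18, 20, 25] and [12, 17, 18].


Compare heads, take smaller each step.
Merged: [3, 4, 12, 17, 18, 18, 20, 25]


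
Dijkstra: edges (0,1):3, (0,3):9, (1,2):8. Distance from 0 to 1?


Dijkstra from 0:
Distances: {0: 0, 1: 3, 2: 11, 3: 9}
Shortest distance to 1 = 3, path = [0, 1]


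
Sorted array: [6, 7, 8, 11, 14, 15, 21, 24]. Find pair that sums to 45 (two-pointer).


Two pointers: lo=0, hi=7
Found pair: (21, 24) summing to 45


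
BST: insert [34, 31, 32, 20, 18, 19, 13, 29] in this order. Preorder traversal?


Root = 34; build tree by BST insertion.
Preorder traversal: [34, 31, 20, 18, 13, 19, 29, 32]


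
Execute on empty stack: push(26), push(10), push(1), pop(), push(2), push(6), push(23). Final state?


push(26) -> [26]
push(10) -> [26, 10]
push(1) -> [26, 10, 1]
pop() returns 1 -> [26, 10]
push(2) -> [26, 10, 2]
push(6) -> [26, 10, 2, 6]
push(23) -> [26, 10, 2, 6, 23]
Final stack (bottom to top): [26, 10, 2, 6, 23]


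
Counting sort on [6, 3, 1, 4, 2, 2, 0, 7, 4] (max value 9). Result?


Count array: [1, 1, 2, 1, 2, 0, 1, 1, 0, 0]
Reconstruct: [0, 1, 2, 2, 3, 4, 4, 6, 7]


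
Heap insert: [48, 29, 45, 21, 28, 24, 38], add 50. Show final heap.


Append 50: [48, 29, 45, 21, 28, 24, 38, 50]
Bubble up: swap idx 7(50) with idx 3(21); swap idx 3(50) with idx 1(29); swap idx 1(50) with idx 0(48)
Result: [50, 48, 45, 29, 28, 24, 38, 21]


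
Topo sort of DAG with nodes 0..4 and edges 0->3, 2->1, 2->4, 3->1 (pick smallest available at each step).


Kahn's algorithm, process smallest node first
Order: [0, 2, 3, 1, 4]


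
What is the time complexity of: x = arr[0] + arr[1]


Analysis: constant-time operation, no loop
Complexity: O(1)


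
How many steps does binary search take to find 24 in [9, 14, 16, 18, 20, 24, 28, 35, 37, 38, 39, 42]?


Search for 24:
[0,11] mid=5 arr[5]=24
Total: 1 comparisons


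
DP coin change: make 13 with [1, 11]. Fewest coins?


dp[0]=0; dp[i]=1+min(dp[i-c] for c in coins)
...dp[8]=8, dp[9]=9, dp[10]=10, dp[11]=1, dp[12]=2, dp[13]=3
Minimum coins for 13 = 3


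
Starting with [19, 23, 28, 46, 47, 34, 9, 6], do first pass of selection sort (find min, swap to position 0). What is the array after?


After one pass: [6, 23, 28, 46, 47, 34, 9, 19]


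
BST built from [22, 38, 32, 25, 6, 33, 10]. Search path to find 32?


BST root = 22
Search for 32: compare at each node
Path: [22, 38, 32]


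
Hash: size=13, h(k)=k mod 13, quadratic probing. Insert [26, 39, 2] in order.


Insertions: 26->slot 0; 39->slot 1; 2->slot 2
Table: [26, 39, 2, None, None, None, None, None, None, None, None, None, None]


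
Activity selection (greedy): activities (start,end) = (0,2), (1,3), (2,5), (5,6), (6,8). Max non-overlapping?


Greedy: pick earliest-ending, then skip overlaps.
Selected (4 activities): [(0, 2), (2, 5), (5, 6), (6, 8)]


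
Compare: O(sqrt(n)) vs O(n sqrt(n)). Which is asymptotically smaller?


sublinear grows slower than n^1.5
O(sqrt(n)) is asymptotically smaller; O(n sqrt(n)) grows faster


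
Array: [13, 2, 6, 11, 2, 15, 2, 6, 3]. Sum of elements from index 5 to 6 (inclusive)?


Prefix sums: [0, 13, 15, 21, 32, 34, 49, 51, 57, 60]
Sum[5..6] = prefix[7] - prefix[5] = 51 - 34 = 17


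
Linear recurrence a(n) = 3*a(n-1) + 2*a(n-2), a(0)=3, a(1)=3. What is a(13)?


Build bottom-up:
...a(11)=1328883, a(12)=4732887, a(13)=3*4732887+2*1328883=16856427


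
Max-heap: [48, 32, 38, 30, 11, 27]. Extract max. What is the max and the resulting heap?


Max = 48
Replace root with last, heapify down
Resulting heap: [38, 32, 27, 30, 11]


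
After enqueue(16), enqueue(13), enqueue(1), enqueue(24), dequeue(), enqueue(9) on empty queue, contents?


enqueue(16) -> [16]
enqueue(13) -> [16, 13]
enqueue(1) -> [16, 13, 1]
enqueue(24) -> [16, 13, 1, 24]
dequeue() returns 16 -> [13, 1, 24]
enqueue(9) -> [13, 1, 24, 9]
Final queue (front to back): [13, 1, 24, 9]


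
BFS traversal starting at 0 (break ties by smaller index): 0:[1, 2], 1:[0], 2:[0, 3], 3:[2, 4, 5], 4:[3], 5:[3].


BFS queue: start with [0]
Visit order: [0, 1, 2, 3, 4, 5]


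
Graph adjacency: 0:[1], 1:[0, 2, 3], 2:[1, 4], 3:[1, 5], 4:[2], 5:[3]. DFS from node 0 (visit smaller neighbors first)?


DFS stack-based: start with [0]
Visit order: [0, 1, 2, 4, 3, 5]


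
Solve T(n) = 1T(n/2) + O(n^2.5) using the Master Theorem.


a=1, b=2, c=2.5. log_2(1)=0 < c=2.5. Case 3: O(n^c) = O(n^2.500)
Complexity: O(n^2.500)


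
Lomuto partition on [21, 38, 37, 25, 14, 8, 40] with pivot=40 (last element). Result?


Elements <= 40 go left of pivot.
Result: [21, 38, 37, 25, 14, 8, 40], pivot at index 6


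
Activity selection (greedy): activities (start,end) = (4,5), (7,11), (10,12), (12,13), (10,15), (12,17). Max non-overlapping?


Greedy: pick earliest-ending, then skip overlaps.
Selected (3 activities): [(4, 5), (7, 11), (12, 13)]


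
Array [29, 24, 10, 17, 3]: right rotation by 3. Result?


Right rotate by 3: [10, 17, 3, 29, 24]


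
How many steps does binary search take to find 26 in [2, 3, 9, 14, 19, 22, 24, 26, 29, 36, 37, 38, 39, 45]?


Search for 26:
[0,13] mid=6 arr[6]=24
[7,13] mid=10 arr[10]=37
[7,9] mid=8 arr[8]=29
[7,7] mid=7 arr[7]=26
Total: 4 comparisons


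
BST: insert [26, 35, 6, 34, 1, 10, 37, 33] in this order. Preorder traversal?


Root = 26; build tree by BST insertion.
Preorder traversal: [26, 6, 1, 10, 35, 34, 33, 37]


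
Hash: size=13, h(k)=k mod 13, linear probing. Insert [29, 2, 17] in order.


Insertions: 29->slot 3; 2->slot 2; 17->slot 4
Table: [None, None, 2, 29, 17, None, None, None, None, None, None, None, None]


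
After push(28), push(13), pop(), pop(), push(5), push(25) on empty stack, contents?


push(28) -> [28]
push(13) -> [28, 13]
pop() returns 13 -> [28]
pop() returns 28 -> []
push(5) -> [5]
push(25) -> [5, 25]
Final stack (bottom to top): [5, 25]


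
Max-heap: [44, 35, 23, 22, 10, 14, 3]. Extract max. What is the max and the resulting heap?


Max = 44
Replace root with last, heapify down
Resulting heap: [35, 22, 23, 3, 10, 14]


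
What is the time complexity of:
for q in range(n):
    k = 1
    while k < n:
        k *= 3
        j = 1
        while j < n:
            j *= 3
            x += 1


Per nesting level: O(n) * O(log n) * O(log n) = O(n (log n)^2)
Complexity: O(n (log n)^2)


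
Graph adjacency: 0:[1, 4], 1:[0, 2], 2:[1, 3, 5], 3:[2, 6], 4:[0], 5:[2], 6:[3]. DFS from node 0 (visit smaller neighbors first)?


DFS stack-based: start with [0]
Visit order: [0, 1, 2, 3, 6, 5, 4]


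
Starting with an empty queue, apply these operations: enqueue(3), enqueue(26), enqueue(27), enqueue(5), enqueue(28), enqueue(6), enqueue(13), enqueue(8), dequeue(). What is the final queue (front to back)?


enqueue(3) -> [3]
enqueue(26) -> [3, 26]
enqueue(27) -> [3, 26, 27]
enqueue(5) -> [3, 26, 27, 5]
enqueue(28) -> [3, 26, 27, 5, 28]
enqueue(6) -> [3, 26, 27, 5, 28, 6]
enqueue(13) -> [3, 26, 27, 5, 28, 6, 13]
enqueue(8) -> [3, 26, 27, 5, 28, 6, 13, 8]
dequeue() returns 3 -> [26, 27, 5, 28, 6, 13, 8]
Final queue (front to back): [26, 27, 5, 28, 6, 13, 8]


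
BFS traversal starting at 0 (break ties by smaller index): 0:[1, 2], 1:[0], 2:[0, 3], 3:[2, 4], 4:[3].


BFS queue: start with [0]
Visit order: [0, 1, 2, 3, 4]


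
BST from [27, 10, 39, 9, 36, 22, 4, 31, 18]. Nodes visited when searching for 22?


BST root = 27
Search for 22: compare at each node
Path: [27, 10, 22]


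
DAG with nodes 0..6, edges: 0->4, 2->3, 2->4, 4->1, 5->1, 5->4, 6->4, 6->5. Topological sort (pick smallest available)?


Kahn's algorithm, process smallest node first
Order: [0, 2, 3, 6, 5, 4, 1]


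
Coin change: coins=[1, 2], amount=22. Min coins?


dp[0]=0; dp[i]=1+min(dp[i-c] for c in coins)
...dp[17]=9, dp[18]=9, dp[19]=10, dp[20]=10, dp[21]=11, dp[22]=11
Minimum coins for 22 = 11


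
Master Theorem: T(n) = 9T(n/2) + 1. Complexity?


a=9, b=2, c=0. log_2(9)=3.170 > c=0. Case 1: O(n^log_b(a)) = O(n^3.170)
Complexity: O(n^3.170)


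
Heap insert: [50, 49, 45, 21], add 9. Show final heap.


Append 9: [50, 49, 45, 21, 9]
Bubble up: no swaps needed
Result: [50, 49, 45, 21, 9]


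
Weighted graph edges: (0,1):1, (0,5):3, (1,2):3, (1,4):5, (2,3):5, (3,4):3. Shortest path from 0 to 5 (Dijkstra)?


Dijkstra from 0:
Distances: {0: 0, 1: 1, 2: 4, 3: 9, 4: 6, 5: 3}
Shortest distance to 5 = 3, path = [0, 5]


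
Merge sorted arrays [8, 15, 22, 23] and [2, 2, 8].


Compare heads, take smaller each step.
Merged: [2, 2, 8, 8, 15, 22, 23]


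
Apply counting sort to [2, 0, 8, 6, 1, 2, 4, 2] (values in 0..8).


Count array: [1, 1, 3, 0, 1, 0, 1, 0, 1]
Reconstruct: [0, 1, 2, 2, 2, 4, 6, 8]


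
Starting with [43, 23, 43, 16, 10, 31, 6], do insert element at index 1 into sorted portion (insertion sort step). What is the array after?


After one pass: [23, 43, 43, 16, 10, 31, 6]


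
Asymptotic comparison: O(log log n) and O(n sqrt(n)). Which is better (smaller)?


double-logarithmic grows slower than n^1.5
O(log log n) is asymptotically smaller; O(n sqrt(n)) grows faster


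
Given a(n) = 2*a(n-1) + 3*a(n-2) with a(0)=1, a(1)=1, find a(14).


Build bottom-up:
...a(12)=265721, a(13)=797161, a(14)=2*797161+3*265721=2391485


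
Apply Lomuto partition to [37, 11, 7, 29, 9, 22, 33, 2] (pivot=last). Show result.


Elements <= 2 go left of pivot.
Result: [2, 11, 7, 29, 9, 22, 33, 37], pivot at index 0


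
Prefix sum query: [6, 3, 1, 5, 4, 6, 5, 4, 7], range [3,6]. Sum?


Prefix sums: [0, 6, 9, 10, 15, 19, 25, 30, 34, 41]
Sum[3..6] = prefix[7] - prefix[3] = 30 - 10 = 20


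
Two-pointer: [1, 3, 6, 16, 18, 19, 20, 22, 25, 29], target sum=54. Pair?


Two pointers: lo=0, hi=9
Found pair: (25, 29) summing to 54


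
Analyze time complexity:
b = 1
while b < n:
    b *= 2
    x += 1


Per nesting level: O(log n) = O(log n)
Complexity: O(log n)


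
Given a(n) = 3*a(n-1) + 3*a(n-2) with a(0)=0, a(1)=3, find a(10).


Build bottom-up:
...a(8)=27945, a(9)=105948, a(10)=3*105948+3*27945=401679


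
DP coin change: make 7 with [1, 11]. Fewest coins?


dp[0]=0; dp[i]=1+min(dp[i-c] for c in coins)
...dp[2]=2, dp[3]=3, dp[4]=4, dp[5]=5, dp[6]=6, dp[7]=7
Minimum coins for 7 = 7


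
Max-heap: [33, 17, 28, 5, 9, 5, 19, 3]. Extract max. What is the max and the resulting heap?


Max = 33
Replace root with last, heapify down
Resulting heap: [28, 17, 19, 5, 9, 5, 3]


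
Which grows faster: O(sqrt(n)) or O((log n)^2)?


polylogarithmic grows slower than sublinear
O((log n)^2) is asymptotically smaller; O(sqrt(n)) grows faster


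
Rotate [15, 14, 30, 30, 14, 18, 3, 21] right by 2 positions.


Right rotate by 2: [3, 21, 15, 14, 30, 30, 14, 18]


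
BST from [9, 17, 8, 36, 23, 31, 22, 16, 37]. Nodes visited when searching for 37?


BST root = 9
Search for 37: compare at each node
Path: [9, 17, 36, 37]


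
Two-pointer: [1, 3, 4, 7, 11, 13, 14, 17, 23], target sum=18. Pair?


Two pointers: lo=0, hi=8
Found pair: (1, 17) summing to 18


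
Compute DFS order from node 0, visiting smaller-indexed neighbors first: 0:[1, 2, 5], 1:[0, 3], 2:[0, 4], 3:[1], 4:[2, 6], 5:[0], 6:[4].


DFS stack-based: start with [0]
Visit order: [0, 1, 3, 2, 4, 6, 5]


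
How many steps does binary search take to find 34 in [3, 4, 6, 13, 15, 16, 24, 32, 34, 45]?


Search for 34:
[0,9] mid=4 arr[4]=15
[5,9] mid=7 arr[7]=32
[8,9] mid=8 arr[8]=34
Total: 3 comparisons


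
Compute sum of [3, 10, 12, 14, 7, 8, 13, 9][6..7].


Prefix sums: [0, 3, 13, 25, 39, 46, 54, 67, 76]
Sum[6..7] = prefix[8] - prefix[6] = 76 - 54 = 22


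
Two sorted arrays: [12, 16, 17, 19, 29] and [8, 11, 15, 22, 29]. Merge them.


Compare heads, take smaller each step.
Merged: [8, 11, 12, 15, 16, 17, 19, 22, 29, 29]


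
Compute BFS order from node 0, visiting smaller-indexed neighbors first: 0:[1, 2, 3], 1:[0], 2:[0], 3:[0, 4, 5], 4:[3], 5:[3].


BFS queue: start with [0]
Visit order: [0, 1, 2, 3, 4, 5]


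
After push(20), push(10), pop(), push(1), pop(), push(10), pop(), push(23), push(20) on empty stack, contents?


push(20) -> [20]
push(10) -> [20, 10]
pop() returns 10 -> [20]
push(1) -> [20, 1]
pop() returns 1 -> [20]
push(10) -> [20, 10]
pop() returns 10 -> [20]
push(23) -> [20, 23]
push(20) -> [20, 23, 20]
Final stack (bottom to top): [20, 23, 20]


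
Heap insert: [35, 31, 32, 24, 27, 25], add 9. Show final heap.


Append 9: [35, 31, 32, 24, 27, 25, 9]
Bubble up: no swaps needed
Result: [35, 31, 32, 24, 27, 25, 9]


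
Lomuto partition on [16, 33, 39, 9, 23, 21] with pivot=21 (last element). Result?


Elements <= 21 go left of pivot.
Result: [16, 9, 21, 33, 23, 39], pivot at index 2


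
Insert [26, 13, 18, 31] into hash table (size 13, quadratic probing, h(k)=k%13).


Insertions: 26->slot 0; 13->slot 1; 18->slot 5; 31->slot 6
Table: [26, 13, None, None, None, 18, 31, None, None, None, None, None, None]


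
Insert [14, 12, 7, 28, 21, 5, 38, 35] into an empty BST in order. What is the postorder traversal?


Root = 14; build tree by BST insertion.
Postorder traversal: [5, 7, 12, 21, 35, 38, 28, 14]


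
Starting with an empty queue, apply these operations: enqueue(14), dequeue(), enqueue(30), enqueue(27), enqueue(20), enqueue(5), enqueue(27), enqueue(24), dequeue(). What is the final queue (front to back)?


enqueue(14) -> [14]
dequeue() returns 14 -> []
enqueue(30) -> [30]
enqueue(27) -> [30, 27]
enqueue(20) -> [30, 27, 20]
enqueue(5) -> [30, 27, 20, 5]
enqueue(27) -> [30, 27, 20, 5, 27]
enqueue(24) -> [30, 27, 20, 5, 27, 24]
dequeue() returns 30 -> [27, 20, 5, 27, 24]
Final queue (front to back): [27, 20, 5, 27, 24]


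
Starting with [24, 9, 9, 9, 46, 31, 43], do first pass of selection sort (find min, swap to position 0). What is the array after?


After one pass: [9, 24, 9, 9, 46, 31, 43]


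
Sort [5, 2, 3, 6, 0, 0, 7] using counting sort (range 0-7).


Count array: [2, 0, 1, 1, 0, 1, 1, 1]
Reconstruct: [0, 0, 2, 3, 5, 6, 7]


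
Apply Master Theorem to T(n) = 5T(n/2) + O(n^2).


a=5, b=2, c=2. log_2(5)=2.322 > c=2. Case 1: O(n^log_b(a)) = O(n^2.322)
Complexity: O(n^2.322)


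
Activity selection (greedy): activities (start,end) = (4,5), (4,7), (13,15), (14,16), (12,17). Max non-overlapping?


Greedy: pick earliest-ending, then skip overlaps.
Selected (2 activities): [(4, 5), (13, 15)]


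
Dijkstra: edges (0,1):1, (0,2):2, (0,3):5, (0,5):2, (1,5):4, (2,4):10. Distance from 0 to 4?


Dijkstra from 0:
Distances: {0: 0, 1: 1, 2: 2, 3: 5, 4: 12, 5: 2}
Shortest distance to 4 = 12, path = [0, 2, 4]


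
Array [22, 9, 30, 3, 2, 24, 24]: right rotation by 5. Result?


Right rotate by 5: [30, 3, 2, 24, 24, 22, 9]


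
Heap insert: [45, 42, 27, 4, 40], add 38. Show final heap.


Append 38: [45, 42, 27, 4, 40, 38]
Bubble up: swap idx 5(38) with idx 2(27)
Result: [45, 42, 38, 4, 40, 27]


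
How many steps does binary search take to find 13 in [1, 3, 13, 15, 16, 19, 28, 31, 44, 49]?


Search for 13:
[0,9] mid=4 arr[4]=16
[0,3] mid=1 arr[1]=3
[2,3] mid=2 arr[2]=13
Total: 3 comparisons


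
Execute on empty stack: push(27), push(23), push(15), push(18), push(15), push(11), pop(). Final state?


push(27) -> [27]
push(23) -> [27, 23]
push(15) -> [27, 23, 15]
push(18) -> [27, 23, 15, 18]
push(15) -> [27, 23, 15, 18, 15]
push(11) -> [27, 23, 15, 18, 15, 11]
pop() returns 11 -> [27, 23, 15, 18, 15]
Final stack (bottom to top): [27, 23, 15, 18, 15]


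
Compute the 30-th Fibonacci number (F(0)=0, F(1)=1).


F(n)=F(n-1)+F(n-2)
...F(28)=317811, F(29)=514229, F(30)=832040


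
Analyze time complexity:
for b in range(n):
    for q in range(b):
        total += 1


Per nesting level: O(n) * O(n) [triangular over b] = O(n^2)
Complexity: O(n^2)


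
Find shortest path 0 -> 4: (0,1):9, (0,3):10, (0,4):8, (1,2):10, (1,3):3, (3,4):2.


Dijkstra from 0:
Distances: {0: 0, 1: 9, 2: 19, 3: 10, 4: 8}
Shortest distance to 4 = 8, path = [0, 4]


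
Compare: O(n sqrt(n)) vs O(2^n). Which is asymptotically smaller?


n^1.5 grows slower than exponential
O(n sqrt(n)) is asymptotically smaller; O(2^n) grows faster


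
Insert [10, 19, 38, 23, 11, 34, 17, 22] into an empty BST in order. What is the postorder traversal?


Root = 10; build tree by BST insertion.
Postorder traversal: [17, 11, 22, 34, 23, 38, 19, 10]


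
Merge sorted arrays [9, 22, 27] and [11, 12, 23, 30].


Compare heads, take smaller each step.
Merged: [9, 11, 12, 22, 23, 27, 30]


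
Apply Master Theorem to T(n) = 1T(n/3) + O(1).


a=1, b=3, c=0. log_3(1)=0 = c=0. Case 2: O(n^c log n) = O(log n)
Complexity: O(log n)


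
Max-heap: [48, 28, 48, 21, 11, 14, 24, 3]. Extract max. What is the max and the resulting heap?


Max = 48
Replace root with last, heapify down
Resulting heap: [48, 28, 24, 21, 11, 14, 3]


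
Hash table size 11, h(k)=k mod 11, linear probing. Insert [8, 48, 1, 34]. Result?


Insertions: 8->slot 8; 48->slot 4; 1->slot 1; 34->slot 2
Table: [None, 1, 34, None, 48, None, None, None, 8, None, None]


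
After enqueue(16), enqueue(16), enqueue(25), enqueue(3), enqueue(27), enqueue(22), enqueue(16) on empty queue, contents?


enqueue(16) -> [16]
enqueue(16) -> [16, 16]
enqueue(25) -> [16, 16, 25]
enqueue(3) -> [16, 16, 25, 3]
enqueue(27) -> [16, 16, 25, 3, 27]
enqueue(22) -> [16, 16, 25, 3, 27, 22]
enqueue(16) -> [16, 16, 25, 3, 27, 22, 16]
Final queue (front to back): [16, 16, 25, 3, 27, 22, 16]


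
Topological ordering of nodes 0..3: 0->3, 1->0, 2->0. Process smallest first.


Kahn's algorithm, process smallest node first
Order: [1, 2, 0, 3]


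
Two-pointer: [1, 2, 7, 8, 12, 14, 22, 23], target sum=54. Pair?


Two pointers: lo=0, hi=7
No pair sums to 54


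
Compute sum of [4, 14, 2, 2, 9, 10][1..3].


Prefix sums: [0, 4, 18, 20, 22, 31, 41]
Sum[1..3] = prefix[4] - prefix[1] = 22 - 4 = 18


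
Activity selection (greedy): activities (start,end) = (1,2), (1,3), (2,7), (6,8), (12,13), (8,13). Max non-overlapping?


Greedy: pick earliest-ending, then skip overlaps.
Selected (3 activities): [(1, 2), (2, 7), (12, 13)]


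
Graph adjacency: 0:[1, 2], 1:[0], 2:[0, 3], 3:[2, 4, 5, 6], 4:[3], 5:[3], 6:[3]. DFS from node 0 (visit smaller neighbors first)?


DFS stack-based: start with [0]
Visit order: [0, 1, 2, 3, 4, 5, 6]


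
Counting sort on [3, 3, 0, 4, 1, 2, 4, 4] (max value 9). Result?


Count array: [1, 1, 1, 2, 3, 0, 0, 0, 0, 0]
Reconstruct: [0, 1, 2, 3, 3, 4, 4, 4]


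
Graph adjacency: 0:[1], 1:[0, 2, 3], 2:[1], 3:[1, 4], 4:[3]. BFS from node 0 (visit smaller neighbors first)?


BFS queue: start with [0]
Visit order: [0, 1, 2, 3, 4]


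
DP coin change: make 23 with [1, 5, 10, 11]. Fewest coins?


dp[0]=0; dp[i]=1+min(dp[i-c] for c in coins)
...dp[18]=4, dp[19]=5, dp[20]=2, dp[21]=2, dp[22]=2, dp[23]=3
Minimum coins for 23 = 3


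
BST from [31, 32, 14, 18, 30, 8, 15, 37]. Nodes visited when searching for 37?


BST root = 31
Search for 37: compare at each node
Path: [31, 32, 37]


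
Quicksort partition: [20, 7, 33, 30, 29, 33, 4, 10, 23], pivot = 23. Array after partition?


Elements <= 23 go left of pivot.
Result: [20, 7, 4, 10, 23, 33, 33, 30, 29], pivot at index 4


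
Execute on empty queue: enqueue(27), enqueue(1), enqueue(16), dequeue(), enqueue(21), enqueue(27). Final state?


enqueue(27) -> [27]
enqueue(1) -> [27, 1]
enqueue(16) -> [27, 1, 16]
dequeue() returns 27 -> [1, 16]
enqueue(21) -> [1, 16, 21]
enqueue(27) -> [1, 16, 21, 27]
Final queue (front to back): [1, 16, 21, 27]


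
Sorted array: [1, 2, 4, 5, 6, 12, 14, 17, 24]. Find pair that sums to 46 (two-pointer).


Two pointers: lo=0, hi=8
No pair sums to 46


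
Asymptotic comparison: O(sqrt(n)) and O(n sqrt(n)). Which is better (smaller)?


sublinear grows slower than n^1.5
O(sqrt(n)) is asymptotically smaller; O(n sqrt(n)) grows faster


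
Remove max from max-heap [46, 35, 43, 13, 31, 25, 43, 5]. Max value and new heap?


Max = 46
Replace root with last, heapify down
Resulting heap: [43, 35, 43, 13, 31, 25, 5]


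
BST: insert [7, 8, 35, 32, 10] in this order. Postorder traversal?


Root = 7; build tree by BST insertion.
Postorder traversal: [10, 32, 35, 8, 7]


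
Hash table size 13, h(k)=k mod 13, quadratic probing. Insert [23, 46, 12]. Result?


Insertions: 23->slot 10; 46->slot 7; 12->slot 12
Table: [None, None, None, None, None, None, None, 46, None, None, 23, None, 12]


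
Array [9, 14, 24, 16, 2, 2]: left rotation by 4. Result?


Left rotate by 4: [2, 2, 9, 14, 24, 16]


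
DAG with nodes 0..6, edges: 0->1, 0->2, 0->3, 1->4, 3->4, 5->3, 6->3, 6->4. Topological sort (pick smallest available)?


Kahn's algorithm, process smallest node first
Order: [0, 1, 2, 5, 6, 3, 4]


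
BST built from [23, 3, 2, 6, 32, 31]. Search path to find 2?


BST root = 23
Search for 2: compare at each node
Path: [23, 3, 2]


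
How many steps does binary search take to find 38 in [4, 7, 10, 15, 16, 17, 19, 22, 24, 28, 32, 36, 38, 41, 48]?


Search for 38:
[0,14] mid=7 arr[7]=22
[8,14] mid=11 arr[11]=36
[12,14] mid=13 arr[13]=41
[12,12] mid=12 arr[12]=38
Total: 4 comparisons


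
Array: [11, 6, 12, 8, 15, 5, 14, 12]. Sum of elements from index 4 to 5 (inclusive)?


Prefix sums: [0, 11, 17, 29, 37, 52, 57, 71, 83]
Sum[4..5] = prefix[6] - prefix[4] = 57 - 37 = 20


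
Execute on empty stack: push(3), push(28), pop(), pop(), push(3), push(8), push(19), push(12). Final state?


push(3) -> [3]
push(28) -> [3, 28]
pop() returns 28 -> [3]
pop() returns 3 -> []
push(3) -> [3]
push(8) -> [3, 8]
push(19) -> [3, 8, 19]
push(12) -> [3, 8, 19, 12]
Final stack (bottom to top): [3, 8, 19, 12]


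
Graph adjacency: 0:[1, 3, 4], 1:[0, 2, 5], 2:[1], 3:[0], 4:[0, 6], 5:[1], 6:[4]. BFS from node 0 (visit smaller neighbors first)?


BFS queue: start with [0]
Visit order: [0, 1, 3, 4, 2, 5, 6]


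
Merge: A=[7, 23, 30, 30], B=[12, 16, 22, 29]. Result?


Compare heads, take smaller each step.
Merged: [7, 12, 16, 22, 23, 29, 30, 30]


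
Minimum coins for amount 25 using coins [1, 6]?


dp[0]=0; dp[i]=1+min(dp[i-c] for c in coins)
...dp[20]=5, dp[21]=6, dp[22]=7, dp[23]=8, dp[24]=4, dp[25]=5
Minimum coins for 25 = 5


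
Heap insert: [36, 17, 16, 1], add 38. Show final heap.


Append 38: [36, 17, 16, 1, 38]
Bubble up: swap idx 4(38) with idx 1(17); swap idx 1(38) with idx 0(36)
Result: [38, 36, 16, 1, 17]


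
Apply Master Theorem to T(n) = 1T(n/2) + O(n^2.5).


a=1, b=2, c=2.5. log_2(1)=0 < c=2.5. Case 3: O(n^c) = O(n^2.500)
Complexity: O(n^2.500)


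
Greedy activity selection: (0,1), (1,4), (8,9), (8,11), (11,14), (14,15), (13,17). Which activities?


Greedy: pick earliest-ending, then skip overlaps.
Selected (5 activities): [(0, 1), (1, 4), (8, 9), (11, 14), (14, 15)]


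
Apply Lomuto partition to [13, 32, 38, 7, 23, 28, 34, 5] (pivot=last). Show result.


Elements <= 5 go left of pivot.
Result: [5, 32, 38, 7, 23, 28, 34, 13], pivot at index 0


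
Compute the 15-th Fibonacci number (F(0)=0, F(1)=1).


F(n)=F(n-1)+F(n-2)
...F(13)=233, F(14)=377, F(15)=610


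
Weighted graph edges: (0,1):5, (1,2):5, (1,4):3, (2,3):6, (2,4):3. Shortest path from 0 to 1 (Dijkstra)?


Dijkstra from 0:
Distances: {0: 0, 1: 5, 2: 10, 3: 16, 4: 8}
Shortest distance to 1 = 5, path = [0, 1]


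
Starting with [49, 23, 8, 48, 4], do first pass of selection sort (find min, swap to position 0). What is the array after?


After one pass: [4, 23, 8, 48, 49]


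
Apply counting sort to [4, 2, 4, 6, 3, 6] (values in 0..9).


Count array: [0, 0, 1, 1, 2, 0, 2, 0, 0, 0]
Reconstruct: [2, 3, 4, 4, 6, 6]


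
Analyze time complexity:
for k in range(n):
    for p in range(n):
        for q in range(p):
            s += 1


Per nesting level: O(n) * O(n) * O(n) [triangular over p] = O(n^3)
Complexity: O(n^3)


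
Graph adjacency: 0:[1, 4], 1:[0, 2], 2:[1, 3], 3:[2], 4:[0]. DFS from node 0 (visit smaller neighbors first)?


DFS stack-based: start with [0]
Visit order: [0, 1, 2, 3, 4]


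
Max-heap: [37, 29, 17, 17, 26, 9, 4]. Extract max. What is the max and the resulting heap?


Max = 37
Replace root with last, heapify down
Resulting heap: [29, 26, 17, 17, 4, 9]


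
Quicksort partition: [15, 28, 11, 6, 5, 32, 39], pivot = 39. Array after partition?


Elements <= 39 go left of pivot.
Result: [15, 28, 11, 6, 5, 32, 39], pivot at index 6


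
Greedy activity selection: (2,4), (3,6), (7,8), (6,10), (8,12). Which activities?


Greedy: pick earliest-ending, then skip overlaps.
Selected (3 activities): [(2, 4), (7, 8), (8, 12)]


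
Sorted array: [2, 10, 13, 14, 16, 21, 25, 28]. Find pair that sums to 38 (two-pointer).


Two pointers: lo=0, hi=7
Found pair: (10, 28) summing to 38


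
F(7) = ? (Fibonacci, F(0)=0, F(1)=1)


F(n)=F(n-1)+F(n-2)
...F(5)=5, F(6)=8, F(7)=13
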